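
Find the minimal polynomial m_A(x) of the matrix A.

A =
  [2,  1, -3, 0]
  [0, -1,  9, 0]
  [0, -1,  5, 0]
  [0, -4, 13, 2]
x^3 - 6*x^2 + 12*x - 8

The characteristic polynomial is χ_A(x) = (x - 2)^4, so the eigenvalues are known. The minimal polynomial is
  m_A(x) = Π_λ (x − λ)^{k_λ}
where k_λ is the size of the *largest* Jordan block for λ (equivalently, the smallest k with (A − λI)^k v = 0 for every generalised eigenvector v of λ).

  λ = 2: largest Jordan block has size 3, contributing (x − 2)^3

So m_A(x) = (x - 2)^3 = x^3 - 6*x^2 + 12*x - 8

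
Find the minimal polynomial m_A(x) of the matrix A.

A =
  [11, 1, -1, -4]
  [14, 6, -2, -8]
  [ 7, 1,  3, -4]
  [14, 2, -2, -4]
x^2 - 8*x + 16

The characteristic polynomial is χ_A(x) = (x - 4)^4, so the eigenvalues are known. The minimal polynomial is
  m_A(x) = Π_λ (x − λ)^{k_λ}
where k_λ is the size of the *largest* Jordan block for λ (equivalently, the smallest k with (A − λI)^k v = 0 for every generalised eigenvector v of λ).

  λ = 4: largest Jordan block has size 2, contributing (x − 4)^2

So m_A(x) = (x - 4)^2 = x^2 - 8*x + 16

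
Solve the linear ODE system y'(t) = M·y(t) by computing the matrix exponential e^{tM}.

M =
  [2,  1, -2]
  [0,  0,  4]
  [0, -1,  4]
e^{tM} =
  [exp(2*t), t*exp(2*t), -2*t*exp(2*t)]
  [0, -2*t*exp(2*t) + exp(2*t), 4*t*exp(2*t)]
  [0, -t*exp(2*t), 2*t*exp(2*t) + exp(2*t)]

Strategy: write M = P · J · P⁻¹ where J is a Jordan canonical form, so e^{tM} = P · e^{tJ} · P⁻¹, and e^{tJ} can be computed block-by-block.

M has Jordan form
J =
  [2, 1, 0]
  [0, 2, 0]
  [0, 0, 2]
(up to reordering of blocks).

Per-block formulas:
  For a 1×1 block at λ = 2: exp(t · [2]) = [e^(2t)].
  For a 2×2 Jordan block J_2(2): exp(t · J_2(2)) = e^(2t)·(I + t·N), where N is the 2×2 nilpotent shift.

After assembling e^{tJ} and conjugating by P, we get:

e^{tM} =
  [exp(2*t), t*exp(2*t), -2*t*exp(2*t)]
  [0, -2*t*exp(2*t) + exp(2*t), 4*t*exp(2*t)]
  [0, -t*exp(2*t), 2*t*exp(2*t) + exp(2*t)]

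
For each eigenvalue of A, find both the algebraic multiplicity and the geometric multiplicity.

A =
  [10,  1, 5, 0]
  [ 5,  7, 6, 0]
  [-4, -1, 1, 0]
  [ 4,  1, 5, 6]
λ = 6: alg = 4, geom = 2

Step 1 — factor the characteristic polynomial to read off the algebraic multiplicities:
  χ_A(x) = (x - 6)^4

Step 2 — compute geometric multiplicities via the rank-nullity identity g(λ) = n − rank(A − λI):
  rank(A − (6)·I) = 2, so dim ker(A − (6)·I) = n − 2 = 2

Summary:
  λ = 6: algebraic multiplicity = 4, geometric multiplicity = 2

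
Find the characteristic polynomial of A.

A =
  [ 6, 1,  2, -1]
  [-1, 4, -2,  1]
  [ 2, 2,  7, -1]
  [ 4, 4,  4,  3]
x^4 - 20*x^3 + 150*x^2 - 500*x + 625

Expanding det(x·I − A) (e.g. by cofactor expansion or by noting that A is similar to its Jordan form J, which has the same characteristic polynomial as A) gives
  χ_A(x) = x^4 - 20*x^3 + 150*x^2 - 500*x + 625
which factors as (x - 5)^4. The eigenvalues (with algebraic multiplicities) are λ = 5 with multiplicity 4.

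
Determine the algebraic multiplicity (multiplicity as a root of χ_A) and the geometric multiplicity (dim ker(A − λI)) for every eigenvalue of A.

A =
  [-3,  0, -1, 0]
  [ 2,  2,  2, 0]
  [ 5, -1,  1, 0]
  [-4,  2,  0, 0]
λ = 0: alg = 4, geom = 2

Step 1 — factor the characteristic polynomial to read off the algebraic multiplicities:
  χ_A(x) = x^4

Step 2 — compute geometric multiplicities via the rank-nullity identity g(λ) = n − rank(A − λI):
  rank(A − (0)·I) = 2, so dim ker(A − (0)·I) = n − 2 = 2

Summary:
  λ = 0: algebraic multiplicity = 4, geometric multiplicity = 2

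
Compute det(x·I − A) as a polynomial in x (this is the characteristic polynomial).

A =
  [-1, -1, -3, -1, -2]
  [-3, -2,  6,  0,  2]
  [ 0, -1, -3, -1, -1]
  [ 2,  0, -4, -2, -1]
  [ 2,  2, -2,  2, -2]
x^5 + 10*x^4 + 40*x^3 + 80*x^2 + 80*x + 32

Expanding det(x·I − A) (e.g. by cofactor expansion or by noting that A is similar to its Jordan form J, which has the same characteristic polynomial as A) gives
  χ_A(x) = x^5 + 10*x^4 + 40*x^3 + 80*x^2 + 80*x + 32
which factors as (x + 2)^5. The eigenvalues (with algebraic multiplicities) are λ = -2 with multiplicity 5.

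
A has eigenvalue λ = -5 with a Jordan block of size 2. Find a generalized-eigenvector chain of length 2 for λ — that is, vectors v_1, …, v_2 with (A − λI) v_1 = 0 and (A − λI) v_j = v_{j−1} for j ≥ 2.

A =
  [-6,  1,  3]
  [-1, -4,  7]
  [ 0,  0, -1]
A Jordan chain for λ = -5 of length 2:
v_1 = (-1, -1, 0)ᵀ
v_2 = (1, 0, 0)ᵀ

Let N = A − (-5)·I. We want v_2 with N^2 v_2 = 0 but N^1 v_2 ≠ 0; then v_{j-1} := N · v_j for j = 2, …, 2.

Pick v_2 = (1, 0, 0)ᵀ.
Then v_1 = N · v_2 = (-1, -1, 0)ᵀ.

Sanity check: (A − (-5)·I) v_1 = (0, 0, 0)ᵀ = 0. ✓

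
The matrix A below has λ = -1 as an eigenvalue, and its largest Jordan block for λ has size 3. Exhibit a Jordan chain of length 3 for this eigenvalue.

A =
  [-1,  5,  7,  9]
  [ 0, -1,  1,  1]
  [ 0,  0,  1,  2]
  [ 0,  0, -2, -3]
A Jordan chain for λ = -1 of length 3:
v_1 = (1, 0, 0, 0)ᵀ
v_2 = (7, 1, 2, -2)ᵀ
v_3 = (0, 0, 1, 0)ᵀ

Let N = A − (-1)·I. We want v_3 with N^3 v_3 = 0 but N^2 v_3 ≠ 0; then v_{j-1} := N · v_j for j = 3, …, 2.

Pick v_3 = (0, 0, 1, 0)ᵀ.
Then v_2 = N · v_3 = (7, 1, 2, -2)ᵀ.
Then v_1 = N · v_2 = (1, 0, 0, 0)ᵀ.

Sanity check: (A − (-1)·I) v_1 = (0, 0, 0, 0)ᵀ = 0. ✓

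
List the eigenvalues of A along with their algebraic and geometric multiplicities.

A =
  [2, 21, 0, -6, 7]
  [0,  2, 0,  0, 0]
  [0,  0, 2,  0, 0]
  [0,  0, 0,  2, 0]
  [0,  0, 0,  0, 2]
λ = 2: alg = 5, geom = 4

Step 1 — factor the characteristic polynomial to read off the algebraic multiplicities:
  χ_A(x) = (x - 2)^5

Step 2 — compute geometric multiplicities via the rank-nullity identity g(λ) = n − rank(A − λI):
  rank(A − (2)·I) = 1, so dim ker(A − (2)·I) = n − 1 = 4

Summary:
  λ = 2: algebraic multiplicity = 5, geometric multiplicity = 4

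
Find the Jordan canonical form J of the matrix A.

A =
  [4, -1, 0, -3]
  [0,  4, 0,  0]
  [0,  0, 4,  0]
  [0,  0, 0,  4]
J_2(4) ⊕ J_1(4) ⊕ J_1(4)

The characteristic polynomial is
  det(x·I − A) = x^4 - 16*x^3 + 96*x^2 - 256*x + 256 = (x - 4)^4

Eigenvalues and multiplicities (the geometric multiplicity of λ is n − rank(A − λI), which equals the number of Jordan blocks for λ):
  λ = 4: algebraic multiplicity = 4, geometric multiplicity = 3

Determining the block sizes for each eigenvalue:
  λ = 4: 3 blocks summing to 4 forces exactly one block of size 2 and the rest size 1 → block sizes [2, 1, 1]

Assembling the blocks gives a Jordan form
J =
  [4, 1, 0, 0]
  [0, 4, 0, 0]
  [0, 0, 4, 0]
  [0, 0, 0, 4]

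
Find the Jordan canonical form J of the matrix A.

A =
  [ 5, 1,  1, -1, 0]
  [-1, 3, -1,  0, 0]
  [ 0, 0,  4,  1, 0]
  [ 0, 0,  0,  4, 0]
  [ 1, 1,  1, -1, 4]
J_2(4) ⊕ J_2(4) ⊕ J_1(4)

The characteristic polynomial is
  det(x·I − A) = x^5 - 20*x^4 + 160*x^3 - 640*x^2 + 1280*x - 1024 = (x - 4)^5

Eigenvalues and multiplicities (the geometric multiplicity of λ is n − rank(A − λI), which equals the number of Jordan blocks for λ):
  λ = 4: algebraic multiplicity = 5, geometric multiplicity = 3

Determining the block sizes for each eigenvalue:
  λ = 4: with am = 5 and gm = 3, the partition is not yet determined (e.g. several partitions of 5 into 3 parts exist). Let N = A − (4)·I. Computing rank(N^1) = 2, rank(N^2) = 0; the number of blocks of size ≥ j is rank(N^{j−1}) − rank(N^j), giving [3, 2]. So we have 2 block(s) of size 2, 1 block(s) of size 1 → block sizes [2, 2, 1]

Assembling the blocks gives a Jordan form
J =
  [4, 1, 0, 0, 0]
  [0, 4, 0, 0, 0]
  [0, 0, 4, 1, 0]
  [0, 0, 0, 4, 0]
  [0, 0, 0, 0, 4]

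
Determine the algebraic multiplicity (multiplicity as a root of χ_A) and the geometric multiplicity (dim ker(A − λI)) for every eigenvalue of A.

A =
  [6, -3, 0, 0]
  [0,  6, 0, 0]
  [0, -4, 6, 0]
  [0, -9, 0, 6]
λ = 6: alg = 4, geom = 3

Step 1 — factor the characteristic polynomial to read off the algebraic multiplicities:
  χ_A(x) = (x - 6)^4

Step 2 — compute geometric multiplicities via the rank-nullity identity g(λ) = n − rank(A − λI):
  rank(A − (6)·I) = 1, so dim ker(A − (6)·I) = n − 1 = 3

Summary:
  λ = 6: algebraic multiplicity = 4, geometric multiplicity = 3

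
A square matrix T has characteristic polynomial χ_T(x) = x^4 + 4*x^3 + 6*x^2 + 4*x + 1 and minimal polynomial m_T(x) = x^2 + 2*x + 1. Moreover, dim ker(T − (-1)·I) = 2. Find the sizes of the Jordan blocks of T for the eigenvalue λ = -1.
Block sizes for λ = -1: [2, 2]

Step 1 — from the characteristic polynomial, algebraic multiplicity of λ = -1 is 4. From dim ker(T − (-1)·I) = 2, there are exactly 2 Jordan blocks for λ = -1.
Step 2 — from the minimal polynomial, the factor (x + 1)^2 tells us the largest block for λ = -1 has size 2.
Step 3 — with total size 4, 2 blocks, and largest block 2, the block sizes (in nonincreasing order) are [2, 2].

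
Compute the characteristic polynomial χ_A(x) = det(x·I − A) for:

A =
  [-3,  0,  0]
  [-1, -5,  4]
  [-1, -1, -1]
x^3 + 9*x^2 + 27*x + 27

Expanding det(x·I − A) (e.g. by cofactor expansion or by noting that A is similar to its Jordan form J, which has the same characteristic polynomial as A) gives
  χ_A(x) = x^3 + 9*x^2 + 27*x + 27
which factors as (x + 3)^3. The eigenvalues (with algebraic multiplicities) are λ = -3 with multiplicity 3.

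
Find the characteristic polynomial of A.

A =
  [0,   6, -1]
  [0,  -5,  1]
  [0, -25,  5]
x^3

Expanding det(x·I − A) (e.g. by cofactor expansion or by noting that A is similar to its Jordan form J, which has the same characteristic polynomial as A) gives
  χ_A(x) = x^3
which factors as x^3. The eigenvalues (with algebraic multiplicities) are λ = 0 with multiplicity 3.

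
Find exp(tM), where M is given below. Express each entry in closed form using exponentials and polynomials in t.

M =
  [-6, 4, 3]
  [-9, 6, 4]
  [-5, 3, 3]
e^{tM} =
  [-t^2*exp(t) - 7*t*exp(t) + exp(t), t^2*exp(t)/2 + 4*t*exp(t), t^2*exp(t)/2 + 3*t*exp(t)]
  [-t^2*exp(t) - 9*t*exp(t), t^2*exp(t)/2 + 5*t*exp(t) + exp(t), t^2*exp(t)/2 + 4*t*exp(t)]
  [-t^2*exp(t) - 5*t*exp(t), t^2*exp(t)/2 + 3*t*exp(t), t^2*exp(t)/2 + 2*t*exp(t) + exp(t)]

Strategy: write M = P · J · P⁻¹ where J is a Jordan canonical form, so e^{tM} = P · e^{tJ} · P⁻¹, and e^{tJ} can be computed block-by-block.

M has Jordan form
J =
  [1, 1, 0]
  [0, 1, 1]
  [0, 0, 1]
(up to reordering of blocks).

Per-block formulas:
  For a 3×3 Jordan block J_3(1): exp(t · J_3(1)) = e^(1t)·(I + t·N + (t^2/2)·N^2), where N is the 3×3 nilpotent shift.

After assembling e^{tJ} and conjugating by P, we get:

e^{tM} =
  [-t^2*exp(t) - 7*t*exp(t) + exp(t), t^2*exp(t)/2 + 4*t*exp(t), t^2*exp(t)/2 + 3*t*exp(t)]
  [-t^2*exp(t) - 9*t*exp(t), t^2*exp(t)/2 + 5*t*exp(t) + exp(t), t^2*exp(t)/2 + 4*t*exp(t)]
  [-t^2*exp(t) - 5*t*exp(t), t^2*exp(t)/2 + 3*t*exp(t), t^2*exp(t)/2 + 2*t*exp(t) + exp(t)]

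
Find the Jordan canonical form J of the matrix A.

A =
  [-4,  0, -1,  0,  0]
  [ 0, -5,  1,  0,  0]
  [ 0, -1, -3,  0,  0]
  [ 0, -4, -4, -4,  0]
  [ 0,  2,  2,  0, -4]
J_3(-4) ⊕ J_1(-4) ⊕ J_1(-4)

The characteristic polynomial is
  det(x·I − A) = x^5 + 20*x^4 + 160*x^3 + 640*x^2 + 1280*x + 1024 = (x + 4)^5

Eigenvalues and multiplicities (the geometric multiplicity of λ is n − rank(A − λI), which equals the number of Jordan blocks for λ):
  λ = -4: algebraic multiplicity = 5, geometric multiplicity = 3

Determining the block sizes for each eigenvalue:
  λ = -4: with am = 5 and gm = 3, the partition is not yet determined (e.g. several partitions of 5 into 3 parts exist). Let N = A − (-4)·I. Computing rank(N^1) = 2, rank(N^2) = 1, rank(N^3) = 0; the number of blocks of size ≥ j is rank(N^{j−1}) − rank(N^j), giving [3, 1, 1]. So we have 1 block(s) of size 3, 2 block(s) of size 1 → block sizes [3, 1, 1]

Assembling the blocks gives a Jordan form
J =
  [-4,  1,  0,  0,  0]
  [ 0, -4,  1,  0,  0]
  [ 0,  0, -4,  0,  0]
  [ 0,  0,  0, -4,  0]
  [ 0,  0,  0,  0, -4]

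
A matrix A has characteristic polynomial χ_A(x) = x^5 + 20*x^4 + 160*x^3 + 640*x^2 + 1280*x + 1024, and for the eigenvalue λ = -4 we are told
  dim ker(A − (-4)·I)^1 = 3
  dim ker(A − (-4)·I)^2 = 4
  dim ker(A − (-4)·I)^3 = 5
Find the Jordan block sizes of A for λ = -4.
Block sizes for λ = -4: [3, 1, 1]

From the dimensions of kernels of powers, the number of Jordan blocks of size at least j is d_j − d_{j−1} where d_j = dim ker(N^j) (with d_0 = 0). Computing the differences gives [3, 1, 1].
The number of blocks of size exactly k is (#blocks of size ≥ k) − (#blocks of size ≥ k + 1), so the partition is: 2 block(s) of size 1, 1 block(s) of size 3.
In nonincreasing order the block sizes are [3, 1, 1].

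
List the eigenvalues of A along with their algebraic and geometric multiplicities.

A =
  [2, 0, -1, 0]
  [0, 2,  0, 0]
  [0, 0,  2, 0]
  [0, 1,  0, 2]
λ = 2: alg = 4, geom = 2

Step 1 — factor the characteristic polynomial to read off the algebraic multiplicities:
  χ_A(x) = (x - 2)^4

Step 2 — compute geometric multiplicities via the rank-nullity identity g(λ) = n − rank(A − λI):
  rank(A − (2)·I) = 2, so dim ker(A − (2)·I) = n − 2 = 2

Summary:
  λ = 2: algebraic multiplicity = 4, geometric multiplicity = 2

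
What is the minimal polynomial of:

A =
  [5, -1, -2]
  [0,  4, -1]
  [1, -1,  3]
x^3 - 12*x^2 + 48*x - 64

The characteristic polynomial is χ_A(x) = (x - 4)^3, so the eigenvalues are known. The minimal polynomial is
  m_A(x) = Π_λ (x − λ)^{k_λ}
where k_λ is the size of the *largest* Jordan block for λ (equivalently, the smallest k with (A − λI)^k v = 0 for every generalised eigenvector v of λ).

  λ = 4: largest Jordan block has size 3, contributing (x − 4)^3

So m_A(x) = (x - 4)^3 = x^3 - 12*x^2 + 48*x - 64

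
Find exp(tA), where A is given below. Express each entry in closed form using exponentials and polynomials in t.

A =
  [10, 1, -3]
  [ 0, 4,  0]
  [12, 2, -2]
e^{tA} =
  [6*t*exp(4*t) + exp(4*t), t*exp(4*t), -3*t*exp(4*t)]
  [0, exp(4*t), 0]
  [12*t*exp(4*t), 2*t*exp(4*t), -6*t*exp(4*t) + exp(4*t)]

Strategy: write A = P · J · P⁻¹ where J is a Jordan canonical form, so e^{tA} = P · e^{tJ} · P⁻¹, and e^{tJ} can be computed block-by-block.

A has Jordan form
J =
  [4, 1, 0]
  [0, 4, 0]
  [0, 0, 4]
(up to reordering of blocks).

Per-block formulas:
  For a 1×1 block at λ = 4: exp(t · [4]) = [e^(4t)].
  For a 2×2 Jordan block J_2(4): exp(t · J_2(4)) = e^(4t)·(I + t·N), where N is the 2×2 nilpotent shift.

After assembling e^{tJ} and conjugating by P, we get:

e^{tA} =
  [6*t*exp(4*t) + exp(4*t), t*exp(4*t), -3*t*exp(4*t)]
  [0, exp(4*t), 0]
  [12*t*exp(4*t), 2*t*exp(4*t), -6*t*exp(4*t) + exp(4*t)]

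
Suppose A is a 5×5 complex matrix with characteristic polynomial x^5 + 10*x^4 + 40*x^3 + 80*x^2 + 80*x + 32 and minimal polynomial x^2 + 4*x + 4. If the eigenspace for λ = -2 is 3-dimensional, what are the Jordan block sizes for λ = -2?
Block sizes for λ = -2: [2, 2, 1]

Step 1 — from the characteristic polynomial, algebraic multiplicity of λ = -2 is 5. From dim ker(A − (-2)·I) = 3, there are exactly 3 Jordan blocks for λ = -2.
Step 2 — from the minimal polynomial, the factor (x + 2)^2 tells us the largest block for λ = -2 has size 2.
Step 3 — with total size 5, 3 blocks, and largest block 2, the block sizes (in nonincreasing order) are [2, 2, 1].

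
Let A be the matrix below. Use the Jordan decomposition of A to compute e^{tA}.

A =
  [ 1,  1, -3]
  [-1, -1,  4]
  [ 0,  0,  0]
e^{tA} =
  [t + 1, t, t^2/2 - 3*t]
  [-t, 1 - t, -t^2/2 + 4*t]
  [0, 0, 1]

Strategy: write A = P · J · P⁻¹ where J is a Jordan canonical form, so e^{tA} = P · e^{tJ} · P⁻¹, and e^{tJ} can be computed block-by-block.

A has Jordan form
J =
  [0, 1, 0]
  [0, 0, 1]
  [0, 0, 0]
(up to reordering of blocks).

Per-block formulas:
  For a 3×3 Jordan block J_3(0): exp(t · J_3(0)) = e^(0t)·(I + t·N + (t^2/2)·N^2), where N is the 3×3 nilpotent shift.

After assembling e^{tJ} and conjugating by P, we get:

e^{tA} =
  [t + 1, t, t^2/2 - 3*t]
  [-t, 1 - t, -t^2/2 + 4*t]
  [0, 0, 1]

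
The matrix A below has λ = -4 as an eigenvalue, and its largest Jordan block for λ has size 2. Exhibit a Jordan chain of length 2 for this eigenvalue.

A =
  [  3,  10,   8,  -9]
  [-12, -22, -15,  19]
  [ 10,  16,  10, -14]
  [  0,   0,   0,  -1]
A Jordan chain for λ = -4 of length 2:
v_1 = (4, -6, 4, 0)ᵀ
v_2 = (2, -1, 0, 0)ᵀ

Let N = A − (-4)·I. We want v_2 with N^2 v_2 = 0 but N^1 v_2 ≠ 0; then v_{j-1} := N · v_j for j = 2, …, 2.

Pick v_2 = (2, -1, 0, 0)ᵀ.
Then v_1 = N · v_2 = (4, -6, 4, 0)ᵀ.

Sanity check: (A − (-4)·I) v_1 = (0, 0, 0, 0)ᵀ = 0. ✓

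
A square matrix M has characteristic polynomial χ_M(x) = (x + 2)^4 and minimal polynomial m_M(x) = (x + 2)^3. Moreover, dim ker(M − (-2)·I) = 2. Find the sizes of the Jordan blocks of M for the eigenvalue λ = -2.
Block sizes for λ = -2: [3, 1]

Step 1 — from the characteristic polynomial, algebraic multiplicity of λ = -2 is 4. From dim ker(M − (-2)·I) = 2, there are exactly 2 Jordan blocks for λ = -2.
Step 2 — from the minimal polynomial, the factor (x + 2)^3 tells us the largest block for λ = -2 has size 3.
Step 3 — with total size 4, 2 blocks, and largest block 3, the block sizes (in nonincreasing order) are [3, 1].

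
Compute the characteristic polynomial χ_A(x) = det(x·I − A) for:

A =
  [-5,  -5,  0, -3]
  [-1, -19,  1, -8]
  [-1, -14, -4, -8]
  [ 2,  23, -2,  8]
x^4 + 20*x^3 + 150*x^2 + 500*x + 625

Expanding det(x·I − A) (e.g. by cofactor expansion or by noting that A is similar to its Jordan form J, which has the same characteristic polynomial as A) gives
  χ_A(x) = x^4 + 20*x^3 + 150*x^2 + 500*x + 625
which factors as (x + 5)^4. The eigenvalues (with algebraic multiplicities) are λ = -5 with multiplicity 4.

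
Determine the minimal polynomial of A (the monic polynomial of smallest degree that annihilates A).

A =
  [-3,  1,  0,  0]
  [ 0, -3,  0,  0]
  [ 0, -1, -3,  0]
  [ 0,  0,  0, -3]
x^2 + 6*x + 9

The characteristic polynomial is χ_A(x) = (x + 3)^4, so the eigenvalues are known. The minimal polynomial is
  m_A(x) = Π_λ (x − λ)^{k_λ}
where k_λ is the size of the *largest* Jordan block for λ (equivalently, the smallest k with (A − λI)^k v = 0 for every generalised eigenvector v of λ).

  λ = -3: largest Jordan block has size 2, contributing (x + 3)^2

So m_A(x) = (x + 3)^2 = x^2 + 6*x + 9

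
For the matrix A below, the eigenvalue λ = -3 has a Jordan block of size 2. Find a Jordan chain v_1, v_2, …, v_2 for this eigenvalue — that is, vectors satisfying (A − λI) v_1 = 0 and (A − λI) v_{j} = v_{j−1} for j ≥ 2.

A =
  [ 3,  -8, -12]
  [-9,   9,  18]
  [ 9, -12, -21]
A Jordan chain for λ = -3 of length 2:
v_1 = (6, -9, 9)ᵀ
v_2 = (1, 0, 0)ᵀ

Let N = A − (-3)·I. We want v_2 with N^2 v_2 = 0 but N^1 v_2 ≠ 0; then v_{j-1} := N · v_j for j = 2, …, 2.

Pick v_2 = (1, 0, 0)ᵀ.
Then v_1 = N · v_2 = (6, -9, 9)ᵀ.

Sanity check: (A − (-3)·I) v_1 = (0, 0, 0)ᵀ = 0. ✓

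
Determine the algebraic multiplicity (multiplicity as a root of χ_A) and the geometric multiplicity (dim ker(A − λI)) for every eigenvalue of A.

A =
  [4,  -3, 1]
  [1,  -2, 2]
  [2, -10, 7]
λ = 3: alg = 3, geom = 1

Step 1 — factor the characteristic polynomial to read off the algebraic multiplicities:
  χ_A(x) = (x - 3)^3

Step 2 — compute geometric multiplicities via the rank-nullity identity g(λ) = n − rank(A − λI):
  rank(A − (3)·I) = 2, so dim ker(A − (3)·I) = n − 2 = 1

Summary:
  λ = 3: algebraic multiplicity = 3, geometric multiplicity = 1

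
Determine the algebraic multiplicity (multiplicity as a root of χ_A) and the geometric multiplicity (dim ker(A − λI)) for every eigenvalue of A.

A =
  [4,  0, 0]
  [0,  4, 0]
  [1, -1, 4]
λ = 4: alg = 3, geom = 2

Step 1 — factor the characteristic polynomial to read off the algebraic multiplicities:
  χ_A(x) = (x - 4)^3

Step 2 — compute geometric multiplicities via the rank-nullity identity g(λ) = n − rank(A − λI):
  rank(A − (4)·I) = 1, so dim ker(A − (4)·I) = n − 1 = 2

Summary:
  λ = 4: algebraic multiplicity = 3, geometric multiplicity = 2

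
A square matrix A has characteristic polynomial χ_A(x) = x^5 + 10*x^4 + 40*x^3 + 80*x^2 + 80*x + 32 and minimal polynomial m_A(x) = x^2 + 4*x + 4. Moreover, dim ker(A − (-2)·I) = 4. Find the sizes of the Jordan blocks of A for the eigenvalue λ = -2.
Block sizes for λ = -2: [2, 1, 1, 1]

Step 1 — from the characteristic polynomial, algebraic multiplicity of λ = -2 is 5. From dim ker(A − (-2)·I) = 4, there are exactly 4 Jordan blocks for λ = -2.
Step 2 — from the minimal polynomial, the factor (x + 2)^2 tells us the largest block for λ = -2 has size 2.
Step 3 — with total size 5, 4 blocks, and largest block 2, the block sizes (in nonincreasing order) are [2, 1, 1, 1].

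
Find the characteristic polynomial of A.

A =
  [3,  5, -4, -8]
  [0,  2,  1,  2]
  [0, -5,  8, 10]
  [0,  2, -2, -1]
x^4 - 12*x^3 + 54*x^2 - 108*x + 81

Expanding det(x·I − A) (e.g. by cofactor expansion or by noting that A is similar to its Jordan form J, which has the same characteristic polynomial as A) gives
  χ_A(x) = x^4 - 12*x^3 + 54*x^2 - 108*x + 81
which factors as (x - 3)^4. The eigenvalues (with algebraic multiplicities) are λ = 3 with multiplicity 4.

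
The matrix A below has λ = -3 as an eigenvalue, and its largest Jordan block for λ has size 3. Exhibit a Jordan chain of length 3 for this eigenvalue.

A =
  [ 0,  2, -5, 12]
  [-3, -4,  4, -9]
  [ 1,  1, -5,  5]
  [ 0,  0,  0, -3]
A Jordan chain for λ = -3 of length 3:
v_1 = (-2, -2, -2, 0)ᵀ
v_2 = (3, -3, 1, 0)ᵀ
v_3 = (1, 0, 0, 0)ᵀ

Let N = A − (-3)·I. We want v_3 with N^3 v_3 = 0 but N^2 v_3 ≠ 0; then v_{j-1} := N · v_j for j = 3, …, 2.

Pick v_3 = (1, 0, 0, 0)ᵀ.
Then v_2 = N · v_3 = (3, -3, 1, 0)ᵀ.
Then v_1 = N · v_2 = (-2, -2, -2, 0)ᵀ.

Sanity check: (A − (-3)·I) v_1 = (0, 0, 0, 0)ᵀ = 0. ✓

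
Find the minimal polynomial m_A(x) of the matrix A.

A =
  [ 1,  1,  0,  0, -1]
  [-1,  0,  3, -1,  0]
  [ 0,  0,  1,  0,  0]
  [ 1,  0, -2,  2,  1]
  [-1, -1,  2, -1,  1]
x^3 - 3*x^2 + 3*x - 1

The characteristic polynomial is χ_A(x) = (x - 1)^5, so the eigenvalues are known. The minimal polynomial is
  m_A(x) = Π_λ (x − λ)^{k_λ}
where k_λ is the size of the *largest* Jordan block for λ (equivalently, the smallest k with (A − λI)^k v = 0 for every generalised eigenvector v of λ).

  λ = 1: largest Jordan block has size 3, contributing (x − 1)^3

So m_A(x) = (x - 1)^3 = x^3 - 3*x^2 + 3*x - 1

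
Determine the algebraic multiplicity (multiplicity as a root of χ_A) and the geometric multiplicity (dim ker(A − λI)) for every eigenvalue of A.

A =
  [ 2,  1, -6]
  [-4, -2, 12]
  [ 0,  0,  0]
λ = 0: alg = 3, geom = 2

Step 1 — factor the characteristic polynomial to read off the algebraic multiplicities:
  χ_A(x) = x^3

Step 2 — compute geometric multiplicities via the rank-nullity identity g(λ) = n − rank(A − λI):
  rank(A − (0)·I) = 1, so dim ker(A − (0)·I) = n − 1 = 2

Summary:
  λ = 0: algebraic multiplicity = 3, geometric multiplicity = 2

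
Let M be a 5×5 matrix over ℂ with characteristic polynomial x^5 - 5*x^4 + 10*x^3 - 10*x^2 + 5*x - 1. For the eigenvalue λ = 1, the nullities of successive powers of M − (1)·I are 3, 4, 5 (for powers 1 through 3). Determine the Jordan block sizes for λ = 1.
Block sizes for λ = 1: [3, 1, 1]

From the dimensions of kernels of powers, the number of Jordan blocks of size at least j is d_j − d_{j−1} where d_j = dim ker(N^j) (with d_0 = 0). Computing the differences gives [3, 1, 1].
The number of blocks of size exactly k is (#blocks of size ≥ k) − (#blocks of size ≥ k + 1), so the partition is: 2 block(s) of size 1, 1 block(s) of size 3.
In nonincreasing order the block sizes are [3, 1, 1].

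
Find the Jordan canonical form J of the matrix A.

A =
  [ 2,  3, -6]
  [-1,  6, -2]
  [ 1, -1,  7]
J_2(5) ⊕ J_1(5)

The characteristic polynomial is
  det(x·I − A) = x^3 - 15*x^2 + 75*x - 125 = (x - 5)^3

Eigenvalues and multiplicities (the geometric multiplicity of λ is n − rank(A − λI), which equals the number of Jordan blocks for λ):
  λ = 5: algebraic multiplicity = 3, geometric multiplicity = 2

Determining the block sizes for each eigenvalue:
  λ = 5: 2 blocks summing to 3 forces exactly one block of size 2 and the rest size 1 → block sizes [2, 1]

Assembling the blocks gives a Jordan form
J =
  [5, 1, 0]
  [0, 5, 0]
  [0, 0, 5]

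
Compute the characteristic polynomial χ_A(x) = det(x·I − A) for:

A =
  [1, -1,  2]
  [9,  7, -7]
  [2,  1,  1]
x^3 - 9*x^2 + 27*x - 27

Expanding det(x·I − A) (e.g. by cofactor expansion or by noting that A is similar to its Jordan form J, which has the same characteristic polynomial as A) gives
  χ_A(x) = x^3 - 9*x^2 + 27*x - 27
which factors as (x - 3)^3. The eigenvalues (with algebraic multiplicities) are λ = 3 with multiplicity 3.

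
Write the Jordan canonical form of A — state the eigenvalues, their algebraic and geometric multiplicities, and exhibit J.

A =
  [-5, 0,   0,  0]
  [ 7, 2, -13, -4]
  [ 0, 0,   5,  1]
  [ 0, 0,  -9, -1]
J_1(-5) ⊕ J_3(2)

The characteristic polynomial is
  det(x·I − A) = x^4 - x^3 - 18*x^2 + 52*x - 40 = (x - 2)^3*(x + 5)

Eigenvalues and multiplicities (the geometric multiplicity of λ is n − rank(A − λI), which equals the number of Jordan blocks for λ):
  λ = -5: algebraic multiplicity = 1, geometric multiplicity = 1
  λ = 2: algebraic multiplicity = 3, geometric multiplicity = 1

Determining the block sizes for each eigenvalue:
  λ = -5: one block (gm = 1), so the single block has size am = 1 → block sizes [1]
  λ = 2: one block (gm = 1), so the single block has size am = 3 → block sizes [3]

Assembling the blocks gives a Jordan form
J =
  [-5, 0, 0, 0]
  [ 0, 2, 1, 0]
  [ 0, 0, 2, 1]
  [ 0, 0, 0, 2]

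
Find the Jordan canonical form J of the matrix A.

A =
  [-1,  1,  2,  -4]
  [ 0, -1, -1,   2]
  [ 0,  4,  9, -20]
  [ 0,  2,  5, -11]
J_3(-1) ⊕ J_1(-1)

The characteristic polynomial is
  det(x·I − A) = x^4 + 4*x^3 + 6*x^2 + 4*x + 1 = (x + 1)^4

Eigenvalues and multiplicities (the geometric multiplicity of λ is n − rank(A − λI), which equals the number of Jordan blocks for λ):
  λ = -1: algebraic multiplicity = 4, geometric multiplicity = 2

Determining the block sizes for each eigenvalue:
  λ = -1: with am = 4 and gm = 2, the partition is not yet determined (e.g. several partitions of 4 into 2 parts exist). Let N = A − (-1)·I. Computing rank(N^1) = 2, rank(N^2) = 1, rank(N^3) = 0; the number of blocks of size ≥ j is rank(N^{j−1}) − rank(N^j), giving [2, 1, 1]. So we have 1 block(s) of size 3, 1 block(s) of size 1 → block sizes [3, 1]

Assembling the blocks gives a Jordan form
J =
  [-1,  1,  0,  0]
  [ 0, -1,  1,  0]
  [ 0,  0, -1,  0]
  [ 0,  0,  0, -1]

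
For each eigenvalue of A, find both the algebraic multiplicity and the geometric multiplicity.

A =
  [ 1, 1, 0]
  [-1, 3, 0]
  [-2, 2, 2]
λ = 2: alg = 3, geom = 2

Step 1 — factor the characteristic polynomial to read off the algebraic multiplicities:
  χ_A(x) = (x - 2)^3

Step 2 — compute geometric multiplicities via the rank-nullity identity g(λ) = n − rank(A − λI):
  rank(A − (2)·I) = 1, so dim ker(A − (2)·I) = n − 1 = 2

Summary:
  λ = 2: algebraic multiplicity = 3, geometric multiplicity = 2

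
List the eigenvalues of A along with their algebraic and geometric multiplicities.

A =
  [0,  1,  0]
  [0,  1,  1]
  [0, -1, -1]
λ = 0: alg = 3, geom = 1

Step 1 — factor the characteristic polynomial to read off the algebraic multiplicities:
  χ_A(x) = x^3

Step 2 — compute geometric multiplicities via the rank-nullity identity g(λ) = n − rank(A − λI):
  rank(A − (0)·I) = 2, so dim ker(A − (0)·I) = n − 2 = 1

Summary:
  λ = 0: algebraic multiplicity = 3, geometric multiplicity = 1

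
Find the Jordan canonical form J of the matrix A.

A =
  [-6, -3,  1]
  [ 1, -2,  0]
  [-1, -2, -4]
J_3(-4)

The characteristic polynomial is
  det(x·I − A) = x^3 + 12*x^2 + 48*x + 64 = (x + 4)^3

Eigenvalues and multiplicities (the geometric multiplicity of λ is n − rank(A − λI), which equals the number of Jordan blocks for λ):
  λ = -4: algebraic multiplicity = 3, geometric multiplicity = 1

Determining the block sizes for each eigenvalue:
  λ = -4: one block (gm = 1), so the single block has size am = 3 → block sizes [3]

Assembling the blocks gives a Jordan form
J =
  [-4,  1,  0]
  [ 0, -4,  1]
  [ 0,  0, -4]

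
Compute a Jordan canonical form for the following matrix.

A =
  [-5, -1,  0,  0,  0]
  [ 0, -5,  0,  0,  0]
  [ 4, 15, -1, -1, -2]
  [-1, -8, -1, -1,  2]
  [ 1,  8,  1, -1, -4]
J_2(-5) ⊕ J_2(-2) ⊕ J_1(-2)

The characteristic polynomial is
  det(x·I − A) = x^5 + 16*x^4 + 97*x^3 + 278*x^2 + 380*x + 200 = (x + 2)^3*(x + 5)^2

Eigenvalues and multiplicities (the geometric multiplicity of λ is n − rank(A − λI), which equals the number of Jordan blocks for λ):
  λ = -5: algebraic multiplicity = 2, geometric multiplicity = 1
  λ = -2: algebraic multiplicity = 3, geometric multiplicity = 2

Determining the block sizes for each eigenvalue:
  λ = -5: one block (gm = 1), so the single block has size am = 2 → block sizes [2]
  λ = -2: 2 blocks summing to 3 forces exactly one block of size 2 and the rest size 1 → block sizes [2, 1]

Assembling the blocks gives a Jordan form
J =
  [-5,  1,  0,  0,  0]
  [ 0, -5,  0,  0,  0]
  [ 0,  0, -2,  1,  0]
  [ 0,  0,  0, -2,  0]
  [ 0,  0,  0,  0, -2]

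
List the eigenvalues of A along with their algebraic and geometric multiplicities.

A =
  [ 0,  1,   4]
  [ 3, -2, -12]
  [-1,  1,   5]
λ = 1: alg = 3, geom = 2

Step 1 — factor the characteristic polynomial to read off the algebraic multiplicities:
  χ_A(x) = (x - 1)^3

Step 2 — compute geometric multiplicities via the rank-nullity identity g(λ) = n − rank(A − λI):
  rank(A − (1)·I) = 1, so dim ker(A − (1)·I) = n − 1 = 2

Summary:
  λ = 1: algebraic multiplicity = 3, geometric multiplicity = 2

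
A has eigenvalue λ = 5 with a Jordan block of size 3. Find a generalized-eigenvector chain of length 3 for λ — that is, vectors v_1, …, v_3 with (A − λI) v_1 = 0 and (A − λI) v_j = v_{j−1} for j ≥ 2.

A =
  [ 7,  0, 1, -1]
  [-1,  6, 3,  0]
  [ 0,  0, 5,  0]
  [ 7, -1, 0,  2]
A Jordan chain for λ = 5 of length 3:
v_1 = (-3, -3, 0, -6)ᵀ
v_2 = (2, -1, 0, 7)ᵀ
v_3 = (1, 0, 0, 0)ᵀ

Let N = A − (5)·I. We want v_3 with N^3 v_3 = 0 but N^2 v_3 ≠ 0; then v_{j-1} := N · v_j for j = 3, …, 2.

Pick v_3 = (1, 0, 0, 0)ᵀ.
Then v_2 = N · v_3 = (2, -1, 0, 7)ᵀ.
Then v_1 = N · v_2 = (-3, -3, 0, -6)ᵀ.

Sanity check: (A − (5)·I) v_1 = (0, 0, 0, 0)ᵀ = 0. ✓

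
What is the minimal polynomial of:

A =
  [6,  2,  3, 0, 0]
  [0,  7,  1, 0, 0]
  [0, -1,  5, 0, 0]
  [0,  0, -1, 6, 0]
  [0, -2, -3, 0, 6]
x^3 - 18*x^2 + 108*x - 216

The characteristic polynomial is χ_A(x) = (x - 6)^5, so the eigenvalues are known. The minimal polynomial is
  m_A(x) = Π_λ (x − λ)^{k_λ}
where k_λ is the size of the *largest* Jordan block for λ (equivalently, the smallest k with (A − λI)^k v = 0 for every generalised eigenvector v of λ).

  λ = 6: largest Jordan block has size 3, contributing (x − 6)^3

So m_A(x) = (x - 6)^3 = x^3 - 18*x^2 + 108*x - 216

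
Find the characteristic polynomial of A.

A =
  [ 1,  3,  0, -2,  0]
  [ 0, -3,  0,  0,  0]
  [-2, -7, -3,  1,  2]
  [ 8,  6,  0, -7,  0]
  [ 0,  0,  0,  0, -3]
x^5 + 15*x^4 + 90*x^3 + 270*x^2 + 405*x + 243

Expanding det(x·I − A) (e.g. by cofactor expansion or by noting that A is similar to its Jordan form J, which has the same characteristic polynomial as A) gives
  χ_A(x) = x^5 + 15*x^4 + 90*x^3 + 270*x^2 + 405*x + 243
which factors as (x + 3)^5. The eigenvalues (with algebraic multiplicities) are λ = -3 with multiplicity 5.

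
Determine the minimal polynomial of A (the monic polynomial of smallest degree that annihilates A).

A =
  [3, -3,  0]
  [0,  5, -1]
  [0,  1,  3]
x^3 - 11*x^2 + 40*x - 48

The characteristic polynomial is χ_A(x) = (x - 4)^2*(x - 3), so the eigenvalues are known. The minimal polynomial is
  m_A(x) = Π_λ (x − λ)^{k_λ}
where k_λ is the size of the *largest* Jordan block for λ (equivalently, the smallest k with (A − λI)^k v = 0 for every generalised eigenvector v of λ).

  λ = 3: largest Jordan block has size 1, contributing (x − 3)
  λ = 4: largest Jordan block has size 2, contributing (x − 4)^2

So m_A(x) = (x - 4)^2*(x - 3) = x^3 - 11*x^2 + 40*x - 48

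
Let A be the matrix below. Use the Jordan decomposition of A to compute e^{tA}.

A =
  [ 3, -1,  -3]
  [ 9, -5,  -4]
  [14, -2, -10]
e^{tA} =
  [-t^2*exp(-4*t) + 7*t*exp(-4*t) + exp(-4*t), -t*exp(-4*t), t^2*exp(-4*t)/2 - 3*t*exp(-4*t)]
  [-t^2*exp(-4*t) + 9*t*exp(-4*t), -t*exp(-4*t) + exp(-4*t), t^2*exp(-4*t)/2 - 4*t*exp(-4*t)]
  [-2*t^2*exp(-4*t) + 14*t*exp(-4*t), -2*t*exp(-4*t), t^2*exp(-4*t) - 6*t*exp(-4*t) + exp(-4*t)]

Strategy: write A = P · J · P⁻¹ where J is a Jordan canonical form, so e^{tA} = P · e^{tJ} · P⁻¹, and e^{tJ} can be computed block-by-block.

A has Jordan form
J =
  [-4,  1,  0]
  [ 0, -4,  1]
  [ 0,  0, -4]
(up to reordering of blocks).

Per-block formulas:
  For a 3×3 Jordan block J_3(-4): exp(t · J_3(-4)) = e^(-4t)·(I + t·N + (t^2/2)·N^2), where N is the 3×3 nilpotent shift.

After assembling e^{tJ} and conjugating by P, we get:

e^{tA} =
  [-t^2*exp(-4*t) + 7*t*exp(-4*t) + exp(-4*t), -t*exp(-4*t), t^2*exp(-4*t)/2 - 3*t*exp(-4*t)]
  [-t^2*exp(-4*t) + 9*t*exp(-4*t), -t*exp(-4*t) + exp(-4*t), t^2*exp(-4*t)/2 - 4*t*exp(-4*t)]
  [-2*t^2*exp(-4*t) + 14*t*exp(-4*t), -2*t*exp(-4*t), t^2*exp(-4*t) - 6*t*exp(-4*t) + exp(-4*t)]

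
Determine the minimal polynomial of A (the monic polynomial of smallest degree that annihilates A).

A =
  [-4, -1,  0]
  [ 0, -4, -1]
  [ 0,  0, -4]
x^3 + 12*x^2 + 48*x + 64

The characteristic polynomial is χ_A(x) = (x + 4)^3, so the eigenvalues are known. The minimal polynomial is
  m_A(x) = Π_λ (x − λ)^{k_λ}
where k_λ is the size of the *largest* Jordan block for λ (equivalently, the smallest k with (A − λI)^k v = 0 for every generalised eigenvector v of λ).

  λ = -4: largest Jordan block has size 3, contributing (x + 4)^3

So m_A(x) = (x + 4)^3 = x^3 + 12*x^2 + 48*x + 64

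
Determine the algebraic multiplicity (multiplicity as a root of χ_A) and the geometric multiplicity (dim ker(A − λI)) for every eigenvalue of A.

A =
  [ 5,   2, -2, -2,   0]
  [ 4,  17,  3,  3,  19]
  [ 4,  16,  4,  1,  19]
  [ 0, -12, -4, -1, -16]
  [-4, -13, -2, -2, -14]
λ = 1: alg = 3, geom = 1; λ = 3: alg = 1, geom = 1; λ = 5: alg = 1, geom = 1

Step 1 — factor the characteristic polynomial to read off the algebraic multiplicities:
  χ_A(x) = (x - 5)*(x - 3)*(x - 1)^3

Step 2 — compute geometric multiplicities via the rank-nullity identity g(λ) = n − rank(A − λI):
  rank(A − (1)·I) = 4, so dim ker(A − (1)·I) = n − 4 = 1
  rank(A − (3)·I) = 4, so dim ker(A − (3)·I) = n − 4 = 1
  rank(A − (5)·I) = 4, so dim ker(A − (5)·I) = n − 4 = 1

Summary:
  λ = 1: algebraic multiplicity = 3, geometric multiplicity = 1
  λ = 3: algebraic multiplicity = 1, geometric multiplicity = 1
  λ = 5: algebraic multiplicity = 1, geometric multiplicity = 1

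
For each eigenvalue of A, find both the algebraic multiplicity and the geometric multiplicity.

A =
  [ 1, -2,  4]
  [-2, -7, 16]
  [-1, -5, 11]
λ = 1: alg = 2, geom = 1; λ = 3: alg = 1, geom = 1

Step 1 — factor the characteristic polynomial to read off the algebraic multiplicities:
  χ_A(x) = (x - 3)*(x - 1)^2

Step 2 — compute geometric multiplicities via the rank-nullity identity g(λ) = n − rank(A − λI):
  rank(A − (1)·I) = 2, so dim ker(A − (1)·I) = n − 2 = 1
  rank(A − (3)·I) = 2, so dim ker(A − (3)·I) = n − 2 = 1

Summary:
  λ = 1: algebraic multiplicity = 2, geometric multiplicity = 1
  λ = 3: algebraic multiplicity = 1, geometric multiplicity = 1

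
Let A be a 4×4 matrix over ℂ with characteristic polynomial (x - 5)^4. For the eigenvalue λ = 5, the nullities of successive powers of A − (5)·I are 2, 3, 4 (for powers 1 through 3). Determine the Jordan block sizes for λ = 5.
Block sizes for λ = 5: [3, 1]

From the dimensions of kernels of powers, the number of Jordan blocks of size at least j is d_j − d_{j−1} where d_j = dim ker(N^j) (with d_0 = 0). Computing the differences gives [2, 1, 1].
The number of blocks of size exactly k is (#blocks of size ≥ k) − (#blocks of size ≥ k + 1), so the partition is: 1 block(s) of size 1, 1 block(s) of size 3.
In nonincreasing order the block sizes are [3, 1].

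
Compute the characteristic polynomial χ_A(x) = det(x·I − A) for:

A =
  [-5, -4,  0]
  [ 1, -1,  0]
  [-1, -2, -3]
x^3 + 9*x^2 + 27*x + 27

Expanding det(x·I − A) (e.g. by cofactor expansion or by noting that A is similar to its Jordan form J, which has the same characteristic polynomial as A) gives
  χ_A(x) = x^3 + 9*x^2 + 27*x + 27
which factors as (x + 3)^3. The eigenvalues (with algebraic multiplicities) are λ = -3 with multiplicity 3.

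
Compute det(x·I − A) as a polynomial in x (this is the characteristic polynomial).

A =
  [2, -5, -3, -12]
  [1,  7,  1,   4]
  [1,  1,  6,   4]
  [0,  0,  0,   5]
x^4 - 20*x^3 + 150*x^2 - 500*x + 625

Expanding det(x·I − A) (e.g. by cofactor expansion or by noting that A is similar to its Jordan form J, which has the same characteristic polynomial as A) gives
  χ_A(x) = x^4 - 20*x^3 + 150*x^2 - 500*x + 625
which factors as (x - 5)^4. The eigenvalues (with algebraic multiplicities) are λ = 5 with multiplicity 4.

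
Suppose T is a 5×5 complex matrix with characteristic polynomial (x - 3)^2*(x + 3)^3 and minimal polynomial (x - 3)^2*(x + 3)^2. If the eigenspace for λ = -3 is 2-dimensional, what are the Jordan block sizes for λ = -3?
Block sizes for λ = -3: [2, 1]

Step 1 — from the characteristic polynomial, algebraic multiplicity of λ = -3 is 3. From dim ker(T − (-3)·I) = 2, there are exactly 2 Jordan blocks for λ = -3.
Step 2 — from the minimal polynomial, the factor (x + 3)^2 tells us the largest block for λ = -3 has size 2.
Step 3 — with total size 3, 2 blocks, and largest block 2, the block sizes (in nonincreasing order) are [2, 1].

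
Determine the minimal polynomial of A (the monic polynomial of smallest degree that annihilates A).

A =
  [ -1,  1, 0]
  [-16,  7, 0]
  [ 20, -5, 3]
x^2 - 6*x + 9

The characteristic polynomial is χ_A(x) = (x - 3)^3, so the eigenvalues are known. The minimal polynomial is
  m_A(x) = Π_λ (x − λ)^{k_λ}
where k_λ is the size of the *largest* Jordan block for λ (equivalently, the smallest k with (A − λI)^k v = 0 for every generalised eigenvector v of λ).

  λ = 3: largest Jordan block has size 2, contributing (x − 3)^2

So m_A(x) = (x - 3)^2 = x^2 - 6*x + 9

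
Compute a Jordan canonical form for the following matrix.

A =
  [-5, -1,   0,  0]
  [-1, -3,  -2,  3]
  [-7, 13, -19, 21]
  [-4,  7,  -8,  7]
J_3(-5) ⊕ J_1(-5)

The characteristic polynomial is
  det(x·I − A) = x^4 + 20*x^3 + 150*x^2 + 500*x + 625 = (x + 5)^4

Eigenvalues and multiplicities (the geometric multiplicity of λ is n − rank(A − λI), which equals the number of Jordan blocks for λ):
  λ = -5: algebraic multiplicity = 4, geometric multiplicity = 2

Determining the block sizes for each eigenvalue:
  λ = -5: with am = 4 and gm = 2, the partition is not yet determined (e.g. several partitions of 4 into 2 parts exist). Let N = A − (-5)·I. Computing rank(N^1) = 2, rank(N^2) = 1, rank(N^3) = 0; the number of blocks of size ≥ j is rank(N^{j−1}) − rank(N^j), giving [2, 1, 1]. So we have 1 block(s) of size 3, 1 block(s) of size 1 → block sizes [3, 1]

Assembling the blocks gives a Jordan form
J =
  [-5,  1,  0,  0]
  [ 0, -5,  1,  0]
  [ 0,  0, -5,  0]
  [ 0,  0,  0, -5]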